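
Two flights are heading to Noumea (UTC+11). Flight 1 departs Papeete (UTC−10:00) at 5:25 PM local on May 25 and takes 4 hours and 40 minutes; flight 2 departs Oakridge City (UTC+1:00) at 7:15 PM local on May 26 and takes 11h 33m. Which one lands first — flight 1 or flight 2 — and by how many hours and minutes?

the first, by 21 hours 43 minutes

Flight 1 in UTC: 5:25 PM + 10:00 = 3:25 AM on May 26.
+4 hours and 40 minutes → arrive 8:05 AM UTC on May 26.
Flight 2 in UTC: 7:15 PM − 1:00 = 6:15 PM on May 26.
+11 hours 33 minutes → arrive 5:48 AM UTC on May 27.
Flight 1 lands earlier by 21 hours 43 minutes.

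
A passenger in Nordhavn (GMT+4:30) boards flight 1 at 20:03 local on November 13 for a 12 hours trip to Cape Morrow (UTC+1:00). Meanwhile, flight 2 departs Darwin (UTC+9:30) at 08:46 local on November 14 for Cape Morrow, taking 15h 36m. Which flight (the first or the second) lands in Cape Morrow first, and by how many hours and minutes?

Flight 1 in UTC: 20:03 − 4:30 = 15:33 on Nov 13.
+12 hours → arrive 03:33 UTC on Nov 14.
Flight 2 in UTC: 08:46 − 9:30 = 23:16 on Nov 13.
+15 hours 36 minutes → arrive 14:52 UTC on Nov 14.
Flight 1 lands earlier by 11 hours 19 minutes.

the first, by 11 hours 19 minutes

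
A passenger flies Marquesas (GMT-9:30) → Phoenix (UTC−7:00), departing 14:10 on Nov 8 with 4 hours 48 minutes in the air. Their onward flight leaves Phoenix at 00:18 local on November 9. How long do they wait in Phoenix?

2 hours 50 minutes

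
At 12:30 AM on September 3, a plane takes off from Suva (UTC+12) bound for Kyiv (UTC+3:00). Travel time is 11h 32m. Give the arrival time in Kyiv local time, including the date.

3:02 AM on Sep 3

Convert departure to UTC: 12:30 AM − 12:00 = 12:30 PM UTC on Sep 2.
Add 11 hours 32 minutes travel time → 12:02 AM UTC (Sep 3).
Kyiv is UTC+3:00, so local arrival = 12:02 AM + 3:00 = 3:02 AM on Sep 3.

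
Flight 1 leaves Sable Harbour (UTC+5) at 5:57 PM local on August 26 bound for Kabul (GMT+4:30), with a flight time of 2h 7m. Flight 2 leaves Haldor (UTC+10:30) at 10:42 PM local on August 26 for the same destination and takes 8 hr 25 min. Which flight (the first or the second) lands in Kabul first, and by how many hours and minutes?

Flight 1 in UTC: 5:57 PM − 5:00 = 12:57 PM on Aug 26.
+2 hours 7 minutes → arrive 3:04 PM UTC on Aug 26.
Flight 2 in UTC: 10:42 PM − 10:30 = 12:12 PM on Aug 26.
+8 hours 25 minutes → arrive 8:37 PM UTC on Aug 26.
Flight 1 lands earlier by 5 hours 33 minutes.

the first, by 5 hours 33 minutes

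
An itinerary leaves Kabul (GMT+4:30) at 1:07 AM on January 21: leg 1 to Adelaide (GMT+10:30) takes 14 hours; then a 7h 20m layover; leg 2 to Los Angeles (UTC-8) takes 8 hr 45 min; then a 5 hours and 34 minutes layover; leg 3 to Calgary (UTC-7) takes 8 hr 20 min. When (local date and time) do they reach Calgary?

Convert departure to UTC: 1:07 AM − 4:30 = 8:37 PM UTC on Jan 20.
Add 14 hours leg 1 → 10:37 AM UTC (Jan 21).
Add 7 hours and 20 minutes layover in Adelaide → 5:57 PM UTC.
Add 8 hours 45 minutes leg 2 → 2:42 AM UTC (Jan 22).
Add 5 hours and 34 minutes layover in Los Angeles → 8:16 AM UTC.
Add 8 hours 20 minutes leg 3 → 4:36 PM UTC.
Calgary is UTC−7:00, so local arrival = 4:36 PM − 7:00 = 9:36 AM on Jan 22.

9:36 AM on Jan 22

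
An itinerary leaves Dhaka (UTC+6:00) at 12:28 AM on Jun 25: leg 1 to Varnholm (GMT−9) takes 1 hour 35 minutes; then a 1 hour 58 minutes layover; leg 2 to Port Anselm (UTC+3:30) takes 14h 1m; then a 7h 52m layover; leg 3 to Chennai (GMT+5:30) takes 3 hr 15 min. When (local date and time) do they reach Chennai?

4:39 AM on June 26

Convert departure to UTC: 12:28 AM − 6:00 = 6:28 PM UTC on Jun 24.
Add 1 hour 35 minutes leg 1 → 8:03 PM UTC.
Add 1 hour and 58 minutes layover in Varnholm → 10:01 PM UTC.
Add 14 hours 1 minute leg 2 → 12:02 PM UTC (Jun 25).
Add 7 hours 52 minutes layover in Port Anselm → 7:54 PM UTC.
Add 3 hours 15 minutes leg 3 → 11:09 PM UTC.
Chennai is UTC+5:30, so local arrival = 11:09 PM + 5:30 = 4:39 AM on Jun 26.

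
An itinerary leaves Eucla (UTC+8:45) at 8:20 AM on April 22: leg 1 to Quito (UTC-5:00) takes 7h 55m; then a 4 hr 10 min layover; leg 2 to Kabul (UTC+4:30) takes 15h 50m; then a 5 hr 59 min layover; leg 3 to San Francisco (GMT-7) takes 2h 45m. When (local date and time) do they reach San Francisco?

5:14 AM on April 23

Convert departure to UTC: 8:20 AM − 8:45 = 11:35 PM UTC on Apr 21.
Add 7 hours 55 minutes leg 1 → 7:30 AM UTC (Apr 22).
Add 4 hours and 10 minutes layover in Quito → 11:40 AM UTC.
Add 15 hours 50 minutes leg 2 → 3:30 AM UTC (Apr 23).
Add 5 hours 59 minutes layover in Kabul → 9:29 AM UTC.
Add 2 hours 45 minutes leg 3 → 12:14 PM UTC.
San Francisco is UTC−7:00, so local arrival = 12:14 PM − 7:00 = 5:14 AM on Apr 23.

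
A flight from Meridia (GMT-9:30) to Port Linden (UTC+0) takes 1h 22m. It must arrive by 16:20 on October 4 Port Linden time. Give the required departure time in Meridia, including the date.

Target arrival is already UTC: 16:20 on Oct 4.
Subtract 1 hour 22 minutes → departure 14:58 UTC on Oct 4.
Meridia is UTC−9:30: 14:58 − 9:30 = 05:28 on Oct 4.

05:28 on October 4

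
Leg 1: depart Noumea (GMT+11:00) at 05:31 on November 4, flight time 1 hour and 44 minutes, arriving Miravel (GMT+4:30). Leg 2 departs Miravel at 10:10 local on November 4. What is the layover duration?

Convert departure to UTC: 05:31 − 11:00 = 18:31 UTC on Nov 3.
Add 1 hour 44 minutes flight time → 20:15 UTC.
Miravel is UTC+4:30, so local arrival = 20:15 + 4:30 = 00:45 on Nov 4.
Layover = 10:10 − 00:45 = 9 hours 25 minutes.

9 hours 25 minutes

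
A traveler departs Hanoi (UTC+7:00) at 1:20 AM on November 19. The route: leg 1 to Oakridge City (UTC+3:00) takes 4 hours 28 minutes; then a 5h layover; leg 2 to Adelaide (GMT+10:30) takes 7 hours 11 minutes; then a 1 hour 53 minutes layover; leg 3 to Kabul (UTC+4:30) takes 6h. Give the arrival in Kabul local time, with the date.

Convert departure to UTC: 1:20 AM − 7:00 = 6:20 PM UTC on Nov 18.
Add 4 hours 28 minutes leg 1 → 10:48 PM UTC.
Add 5 hours layover in Oakridge City → 3:48 AM UTC (Nov 19).
Add 7 hours and 11 minutes leg 2 → 10:59 AM UTC.
Add 1 hour and 53 minutes layover in Adelaide → 12:52 PM UTC.
Add 6 hours leg 3 → 6:52 PM UTC.
Kabul is UTC+4:30, so local arrival = 6:52 PM + 4:30 = 11:22 PM on Nov 19.

11:22 PM on November 19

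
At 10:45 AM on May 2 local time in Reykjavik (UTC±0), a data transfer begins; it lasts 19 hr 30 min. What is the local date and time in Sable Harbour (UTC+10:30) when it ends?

Sable Harbour is 10:30 ahead of Reykjavik.
After 19 hours 30 minutes it is 6:15 AM (May 3) in Reykjavik.
Shift by the zone difference: 6:15 AM + 10:30 = 4:45 PM on May 3 in Sable Harbour.

4:45 PM on May 3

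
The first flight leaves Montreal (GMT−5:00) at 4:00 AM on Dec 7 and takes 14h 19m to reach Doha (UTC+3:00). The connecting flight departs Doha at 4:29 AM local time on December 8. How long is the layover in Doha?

2 hours 10 minutes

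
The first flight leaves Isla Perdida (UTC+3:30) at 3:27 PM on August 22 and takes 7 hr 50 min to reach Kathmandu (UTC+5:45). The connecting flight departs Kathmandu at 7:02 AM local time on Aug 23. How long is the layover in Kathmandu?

5 hours 30 minutes

Convert departure to UTC: 3:27 PM − 3:30 = 11:57 AM UTC on Aug 22.
Add 7 hours 50 minutes flight time → 7:47 PM UTC.
Kathmandu is UTC+5:45, so local arrival = 7:47 PM + 5:45 = 1:32 AM on Aug 23.
Layover = 7:02 AM − 1:32 AM = 5 hours 30 minutes.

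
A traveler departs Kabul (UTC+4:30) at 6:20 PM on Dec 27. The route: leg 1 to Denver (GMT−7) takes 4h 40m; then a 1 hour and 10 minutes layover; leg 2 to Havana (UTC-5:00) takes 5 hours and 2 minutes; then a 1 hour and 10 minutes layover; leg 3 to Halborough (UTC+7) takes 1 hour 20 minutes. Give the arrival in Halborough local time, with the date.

Convert departure to UTC: 6:20 PM − 4:30 = 1:50 PM UTC on Dec 27.
Add 4 hours and 40 minutes leg 1 → 6:30 PM UTC.
Add 1 hour 10 minutes layover in Denver → 7:40 PM UTC.
Add 5 hours 2 minutes leg 2 → 12:42 AM UTC (Dec 28).
Add 1 hour 10 minutes layover in Havana → 1:52 AM UTC.
Add 1 hour and 20 minutes leg 3 → 3:12 AM UTC.
Halborough is UTC+7:00, so local arrival = 3:12 AM + 7:00 = 10:12 AM on Dec 28.

10:12 AM on December 28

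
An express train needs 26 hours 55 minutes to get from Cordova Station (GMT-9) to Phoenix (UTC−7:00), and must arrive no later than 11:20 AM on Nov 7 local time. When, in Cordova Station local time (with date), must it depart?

Target arrival in UTC: 11:20 AM + 7:00 = 6:20 PM on Nov 7.
Subtract 26 hours and 55 minutes → departure 3:25 PM UTC on Nov 6.
Cordova Station is UTC−9:00: 3:25 PM − 9:00 = 6:25 AM on Nov 6.

6:25 AM on Nov 6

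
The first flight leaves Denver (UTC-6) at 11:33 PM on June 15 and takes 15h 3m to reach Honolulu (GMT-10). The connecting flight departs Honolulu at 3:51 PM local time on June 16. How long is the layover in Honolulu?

Convert departure to UTC: 11:33 PM + 6:00 = 5:33 AM UTC on Jun 16.
Add 15 hours and 3 minutes flight time → 8:36 PM UTC.
Honolulu is UTC−10:00, so local arrival = 8:36 PM − 10:00 = 10:36 AM on Jun 16.
Layover = 3:51 PM − 10:36 AM = 5 hours 15 minutes.

5 hours 15 minutes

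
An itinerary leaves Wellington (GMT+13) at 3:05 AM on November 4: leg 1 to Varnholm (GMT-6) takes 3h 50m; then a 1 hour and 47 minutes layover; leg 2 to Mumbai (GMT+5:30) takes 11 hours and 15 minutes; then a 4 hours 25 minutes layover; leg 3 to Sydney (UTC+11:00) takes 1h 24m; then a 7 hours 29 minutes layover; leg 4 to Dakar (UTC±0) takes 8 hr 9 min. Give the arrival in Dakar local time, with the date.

4:24 AM on November 5

Convert departure to UTC: 3:05 AM − 13:00 = 2:05 PM UTC on Nov 3.
Add 3 hours and 50 minutes leg 1 → 5:55 PM UTC.
Add 1 hour and 47 minutes layover in Varnholm → 7:42 PM UTC.
Add 11 hours 15 minutes leg 2 → 6:57 AM UTC (Nov 4).
Add 4 hours and 25 minutes layover in Mumbai → 11:22 AM UTC.
Add 1 hour and 24 minutes leg 3 → 12:46 PM UTC.
Add 7 hours 29 minutes layover in Sydney → 8:15 PM UTC.
Add 8 hours and 9 minutes leg 4 → 4:24 AM UTC (Nov 5).
Dakar is UTC+0, so local arrival is the same: 4:24 AM on Nov 5.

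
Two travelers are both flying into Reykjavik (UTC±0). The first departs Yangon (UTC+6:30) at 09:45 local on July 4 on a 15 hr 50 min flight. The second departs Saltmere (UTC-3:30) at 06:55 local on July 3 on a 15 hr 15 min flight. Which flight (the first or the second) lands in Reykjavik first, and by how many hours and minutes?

Flight 1 in UTC: 09:45 − 6:30 = 03:15 on Jul 4.
+15 hours 50 minutes → arrive 19:05 UTC on Jul 4.
Flight 2 in UTC: 06:55 + 3:30 = 10:25 on Jul 3.
+15 hours 15 minutes → arrive 01:40 UTC on Jul 4.
Flight 2 lands earlier by 17 hours 25 minutes.

the second, by 17 hours 25 minutes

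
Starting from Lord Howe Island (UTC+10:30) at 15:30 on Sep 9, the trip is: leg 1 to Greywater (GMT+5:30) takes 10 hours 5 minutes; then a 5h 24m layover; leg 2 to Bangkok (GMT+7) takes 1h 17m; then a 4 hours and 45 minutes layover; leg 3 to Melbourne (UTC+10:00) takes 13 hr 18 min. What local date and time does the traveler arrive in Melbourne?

Convert departure to UTC: 15:30 − 10:30 = 05:00 UTC on Sep 9.
Add 10 hours and 5 minutes leg 1 → 15:05 UTC.
Add 5 hours and 24 minutes layover in Greywater → 20:29 UTC.
Add 1 hour 17 minutes leg 2 → 21:46 UTC.
Add 4 hours 45 minutes layover in Bangkok → 02:31 UTC (Sep 10).
Add 13 hours 18 minutes leg 3 → 15:49 UTC.
Melbourne is UTC+10:00, so local arrival = 15:49 + 10:00 = 01:49 on Sep 11.

01:49 on Sep 11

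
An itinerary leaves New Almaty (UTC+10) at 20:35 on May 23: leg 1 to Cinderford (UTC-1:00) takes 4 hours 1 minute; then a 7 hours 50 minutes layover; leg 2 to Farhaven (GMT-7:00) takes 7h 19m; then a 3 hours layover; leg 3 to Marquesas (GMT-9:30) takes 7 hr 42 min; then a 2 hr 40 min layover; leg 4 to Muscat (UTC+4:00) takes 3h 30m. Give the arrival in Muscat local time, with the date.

02:37 on May 25

Convert departure to UTC: 20:35 − 10:00 = 10:35 UTC on May 23.
Add 4 hours 1 minute leg 1 → 14:36 UTC.
Add 7 hours 50 minutes layover in Cinderford → 22:26 UTC.
Add 7 hours and 19 minutes leg 2 → 05:45 UTC (May 24).
Add 3 hours layover in Farhaven → 08:45 UTC.
Add 7 hours and 42 minutes leg 3 → 16:27 UTC.
Add 2 hours 40 minutes layover in Marquesas → 19:07 UTC.
Add 3 hours and 30 minutes leg 4 → 22:37 UTC.
Muscat is UTC+4:00, so local arrival = 22:37 + 4:00 = 02:37 on May 25.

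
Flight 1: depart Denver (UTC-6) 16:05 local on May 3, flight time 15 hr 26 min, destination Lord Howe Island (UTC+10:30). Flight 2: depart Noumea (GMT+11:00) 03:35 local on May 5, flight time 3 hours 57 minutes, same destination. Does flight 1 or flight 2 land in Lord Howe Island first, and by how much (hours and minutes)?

Flight 1 in UTC: 16:05 + 6:00 = 22:05 on May 3.
+15 hours and 26 minutes → arrive 13:31 UTC on May 4.
Flight 2 in UTC: 03:35 − 11:00 = 16:35 on May 4.
+3 hours and 57 minutes → arrive 20:32 UTC on May 4.
Flight 1 lands earlier by 7 hours 1 minute.

the first, by 7 hours 1 minute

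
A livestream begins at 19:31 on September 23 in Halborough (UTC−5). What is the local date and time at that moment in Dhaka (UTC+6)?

06:31 on September 24

In UTC: 19:31 + 5:00 = 00:31 on Sep 24.
Dhaka is UTC+6:00: 00:31 + 6:00 = 06:31 on Sep 24.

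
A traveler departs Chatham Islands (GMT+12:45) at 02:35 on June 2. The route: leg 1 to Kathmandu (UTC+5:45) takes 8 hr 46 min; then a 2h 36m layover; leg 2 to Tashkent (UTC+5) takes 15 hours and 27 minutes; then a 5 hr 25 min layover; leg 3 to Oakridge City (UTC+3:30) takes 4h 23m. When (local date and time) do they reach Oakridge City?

05:57 on June 3

Convert departure to UTC: 02:35 − 12:45 = 13:50 UTC on Jun 1.
Add 8 hours and 46 minutes leg 1 → 22:36 UTC.
Add 2 hours 36 minutes layover in Kathmandu → 01:12 UTC (Jun 2).
Add 15 hours and 27 minutes leg 2 → 16:39 UTC.
Add 5 hours 25 minutes layover in Tashkent → 22:04 UTC.
Add 4 hours 23 minutes leg 3 → 02:27 UTC (Jun 3).
Oakridge City is UTC+3:30, so local arrival = 02:27 + 3:30 = 05:57 on Jun 3.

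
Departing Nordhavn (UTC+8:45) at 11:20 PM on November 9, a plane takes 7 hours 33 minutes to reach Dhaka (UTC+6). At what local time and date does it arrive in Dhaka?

Convert departure to UTC: 11:20 PM − 8:45 = 2:35 PM UTC on Nov 9.
Add 7 hours 33 minutes travel time → 10:08 PM UTC.
Dhaka is UTC+6:00, so local arrival = 10:08 PM + 6:00 = 4:08 AM on Nov 10.

4:08 AM on Nov 10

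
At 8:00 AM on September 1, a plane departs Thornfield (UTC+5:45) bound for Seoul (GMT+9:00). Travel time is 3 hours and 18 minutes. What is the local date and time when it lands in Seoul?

Seoul is 3:15 ahead of Thornfield.
After 3 hours and 18 minutes it is 11:18 AM in Thornfield.
Shift by the zone difference: 11:18 AM + 3:15 = 2:33 PM on Sep 1 in Seoul.

2:33 PM on September 1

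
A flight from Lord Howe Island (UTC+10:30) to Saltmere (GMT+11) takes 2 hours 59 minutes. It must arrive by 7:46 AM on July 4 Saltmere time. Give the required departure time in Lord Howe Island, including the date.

4:17 AM on July 4

Target arrival in UTC: 7:46 AM − 11:00 = 8:46 PM on Jul 3.
Subtract 2 hours and 59 minutes → departure 5:47 PM UTC on Jul 3.
Lord Howe Island is UTC+10:30: 5:47 PM + 10:30 = 4:17 AM on Jul 4.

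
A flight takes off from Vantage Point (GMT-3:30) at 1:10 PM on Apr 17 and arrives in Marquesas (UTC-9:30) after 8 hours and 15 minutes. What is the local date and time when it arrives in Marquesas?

3:25 PM on April 17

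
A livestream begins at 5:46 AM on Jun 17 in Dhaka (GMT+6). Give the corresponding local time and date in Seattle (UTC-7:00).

4:46 PM on June 16

In UTC: 5:46 AM − 6:00 = 11:46 PM on Jun 16.
Seattle is UTC−7:00: 11:46 PM − 7:00 = 4:46 PM on Jun 16.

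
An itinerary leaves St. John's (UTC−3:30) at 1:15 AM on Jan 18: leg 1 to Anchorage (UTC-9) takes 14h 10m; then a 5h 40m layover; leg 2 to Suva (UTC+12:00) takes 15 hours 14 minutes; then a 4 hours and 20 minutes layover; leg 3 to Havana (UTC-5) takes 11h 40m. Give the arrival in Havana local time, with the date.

2:49 AM on January 20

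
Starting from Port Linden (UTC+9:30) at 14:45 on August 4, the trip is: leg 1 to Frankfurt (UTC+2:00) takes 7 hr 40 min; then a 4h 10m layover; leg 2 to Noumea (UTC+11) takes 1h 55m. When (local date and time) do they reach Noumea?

Convert departure to UTC: 14:45 − 9:30 = 05:15 UTC on Aug 4.
Add 7 hours 40 minutes leg 1 → 12:55 UTC.
Add 4 hours 10 minutes layover in Frankfurt → 17:05 UTC.
Add 1 hour and 55 minutes leg 2 → 19:00 UTC.
Noumea is UTC+11:00, so local arrival = 19:00 + 11:00 = 06:00 on Aug 5.

06:00 on Aug 5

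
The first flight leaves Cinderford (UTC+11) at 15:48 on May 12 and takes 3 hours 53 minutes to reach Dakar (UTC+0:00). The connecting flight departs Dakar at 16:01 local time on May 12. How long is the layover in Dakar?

Convert departure to UTC: 15:48 − 11:00 = 04:48 UTC on May 12.
Add 3 hours 53 minutes flight time → 08:41 UTC.
Dakar is UTC+0, so local arrival is the same: 08:41 on May 12.
Layover = 16:01 − 08:41 = 7 hours 20 minutes.

7 hours 20 minutes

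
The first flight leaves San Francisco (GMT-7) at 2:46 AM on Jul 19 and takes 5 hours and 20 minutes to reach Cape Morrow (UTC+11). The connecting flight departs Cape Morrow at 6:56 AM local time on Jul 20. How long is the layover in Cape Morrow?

Convert departure to UTC: 2:46 AM + 7:00 = 9:46 AM UTC on Jul 19.
Add 5 hours and 20 minutes flight time → 3:06 PM UTC.
Cape Morrow is UTC+11:00, so local arrival = 3:06 PM + 11:00 = 2:06 AM on Jul 20.
Layover = 6:56 AM − 2:06 AM = 4 hours 50 minutes.

4 hours 50 minutes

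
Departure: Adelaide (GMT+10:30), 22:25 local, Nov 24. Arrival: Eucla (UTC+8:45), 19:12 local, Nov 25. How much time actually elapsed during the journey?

Departure in UTC: 22:25 − 10:30 = 11:55 on Nov 24.
Arrival in UTC: 19:12 − 8:45 = 10:27 on Nov 25.
Elapsed = 10:27 − 11:55 (+1 day) = 22 hours 32 minutes.

22 hours 32 minutes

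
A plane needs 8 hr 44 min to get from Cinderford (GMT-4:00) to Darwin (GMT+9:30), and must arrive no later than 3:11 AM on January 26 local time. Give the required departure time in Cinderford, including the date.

Target arrival in UTC: 3:11 AM − 9:30 = 5:41 PM on Jan 25.
Subtract 8 hours 44 minutes → departure 8:57 AM UTC on Jan 25.
Cinderford is UTC−4:00: 8:57 AM − 4:00 = 4:57 AM on Jan 25.

4:57 AM on January 25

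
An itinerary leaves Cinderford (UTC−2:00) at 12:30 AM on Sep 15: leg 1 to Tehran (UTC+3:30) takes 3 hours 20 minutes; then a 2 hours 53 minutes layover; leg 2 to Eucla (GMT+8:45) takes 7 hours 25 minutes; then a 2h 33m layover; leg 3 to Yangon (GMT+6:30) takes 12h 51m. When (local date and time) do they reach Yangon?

2:02 PM on September 16

Convert departure to UTC: 12:30 AM + 2:00 = 2:30 AM UTC on Sep 15.
Add 3 hours and 20 minutes leg 1 → 5:50 AM UTC.
Add 2 hours 53 minutes layover in Tehran → 8:43 AM UTC.
Add 7 hours 25 minutes leg 2 → 4:08 PM UTC.
Add 2 hours 33 minutes layover in Eucla → 6:41 PM UTC.
Add 12 hours 51 minutes leg 3 → 7:32 AM UTC (Sep 16).
Yangon is UTC+6:30, so local arrival = 7:32 AM + 6:30 = 2:02 PM on Sep 16.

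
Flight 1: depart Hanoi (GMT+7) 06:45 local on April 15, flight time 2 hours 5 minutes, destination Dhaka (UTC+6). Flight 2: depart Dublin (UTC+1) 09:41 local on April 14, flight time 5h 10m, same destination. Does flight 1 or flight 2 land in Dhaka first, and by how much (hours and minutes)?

the second, by 11 hours 59 minutes

Flight 1 in UTC: 06:45 − 7:00 = 23:45 on Apr 14.
+2 hours 5 minutes → arrive 01:50 UTC on Apr 15.
Flight 2 in UTC: 09:41 − 1:00 = 08:41 on Apr 14.
+5 hours and 10 minutes → arrive 13:51 UTC on Apr 14.
Flight 2 lands earlier by 11 hours 59 minutes.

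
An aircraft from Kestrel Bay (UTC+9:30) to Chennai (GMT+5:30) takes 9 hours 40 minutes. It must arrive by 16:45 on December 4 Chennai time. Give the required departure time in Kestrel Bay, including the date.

Target arrival in UTC: 16:45 − 5:30 = 11:15 on Dec 4.
Subtract 9 hours 40 minutes → departure 01:35 UTC on Dec 4.
Kestrel Bay is UTC+9:30: 01:35 + 9:30 = 11:05 on Dec 4.

11:05 on December 4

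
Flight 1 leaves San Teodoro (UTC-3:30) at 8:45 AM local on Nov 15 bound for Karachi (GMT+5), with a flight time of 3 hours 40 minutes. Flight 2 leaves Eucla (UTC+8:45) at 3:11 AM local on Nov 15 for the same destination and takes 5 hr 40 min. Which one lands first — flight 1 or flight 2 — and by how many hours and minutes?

the second, by 15 hours 49 minutes

Flight 1 in UTC: 8:45 AM + 3:30 = 12:15 PM on Nov 15.
+3 hours and 40 minutes → arrive 3:55 PM UTC on Nov 15.
Flight 2 in UTC: 3:11 AM − 8:45 = 6:26 PM on Nov 14.
+5 hours and 40 minutes → arrive 12:06 AM UTC on Nov 15.
Flight 2 lands earlier by 15 hours 49 minutes.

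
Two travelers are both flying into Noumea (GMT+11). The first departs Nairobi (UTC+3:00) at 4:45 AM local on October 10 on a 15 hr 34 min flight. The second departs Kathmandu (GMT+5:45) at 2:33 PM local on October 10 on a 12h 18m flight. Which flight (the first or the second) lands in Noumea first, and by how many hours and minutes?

Flight 1 in UTC: 4:45 AM − 3:00 = 1:45 AM on Oct 10.
+15 hours 34 minutes → arrive 5:19 PM UTC on Oct 10.
Flight 2 in UTC: 2:33 PM − 5:45 = 8:48 AM on Oct 10.
+12 hours 18 minutes → arrive 9:06 PM UTC on Oct 10.
Flight 1 lands earlier by 3 hours 47 minutes.

the first, by 3 hours 47 minutes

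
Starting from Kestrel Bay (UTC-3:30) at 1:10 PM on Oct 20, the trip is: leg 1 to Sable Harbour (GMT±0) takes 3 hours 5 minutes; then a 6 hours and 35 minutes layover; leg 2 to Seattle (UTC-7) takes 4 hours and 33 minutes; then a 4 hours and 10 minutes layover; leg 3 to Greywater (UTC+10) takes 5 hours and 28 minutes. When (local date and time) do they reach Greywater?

2:31 AM on Oct 22

Convert departure to UTC: 1:10 PM + 3:30 = 4:40 PM UTC on Oct 20.
Add 3 hours 5 minutes leg 1 → 7:45 PM UTC.
Add 6 hours and 35 minutes layover in Sable Harbour → 2:20 AM UTC (Oct 21).
Add 4 hours 33 minutes leg 2 → 6:53 AM UTC.
Add 4 hours 10 minutes layover in Seattle → 11:03 AM UTC.
Add 5 hours 28 minutes leg 3 → 4:31 PM UTC.
Greywater is UTC+10:00, so local arrival = 4:31 PM + 10:00 = 2:31 AM on Oct 22.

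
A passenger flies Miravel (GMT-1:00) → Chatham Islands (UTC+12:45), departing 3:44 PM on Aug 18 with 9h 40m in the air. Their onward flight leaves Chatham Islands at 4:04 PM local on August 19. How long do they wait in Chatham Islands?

55 minutes

Convert departure to UTC: 3:44 PM + 1:00 = 4:44 PM UTC on Aug 18.
Add 9 hours 40 minutes flight time → 2:24 AM UTC (Aug 19).
Chatham Islands is UTC+12:45, so local arrival = 2:24 AM + 12:45 = 3:09 PM on Aug 19.
Layover = 4:04 PM − 3:09 PM = 55 minutes.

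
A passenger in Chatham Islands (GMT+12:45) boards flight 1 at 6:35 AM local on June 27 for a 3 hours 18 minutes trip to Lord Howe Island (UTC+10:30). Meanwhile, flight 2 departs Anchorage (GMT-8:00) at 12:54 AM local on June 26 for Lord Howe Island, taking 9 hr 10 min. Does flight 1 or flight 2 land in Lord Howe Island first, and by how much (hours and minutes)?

Flight 1 in UTC: 6:35 AM − 12:45 = 5:50 PM on Jun 26.
+3 hours and 18 minutes → arrive 9:08 PM UTC on Jun 26.
Flight 2 in UTC: 12:54 AM + 8:00 = 8:54 AM on Jun 26.
+9 hours and 10 minutes → arrive 6:04 PM UTC on Jun 26.
Flight 2 lands earlier by 3 hours 4 minutes.

the second, by 3 hours 4 minutes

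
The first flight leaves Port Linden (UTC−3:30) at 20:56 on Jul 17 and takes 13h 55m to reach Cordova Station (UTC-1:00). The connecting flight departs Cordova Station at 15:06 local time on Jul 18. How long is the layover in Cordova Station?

Convert departure to UTC: 20:56 + 3:30 = 00:26 UTC on Jul 18.
Add 13 hours and 55 minutes flight time → 14:21 UTC.
Cordova Station is UTC−1:00, so local arrival = 14:21 − 1:00 = 13:21 on Jul 18.
Layover = 15:06 − 13:21 = 1 hour 45 minutes.

1 hour 45 minutes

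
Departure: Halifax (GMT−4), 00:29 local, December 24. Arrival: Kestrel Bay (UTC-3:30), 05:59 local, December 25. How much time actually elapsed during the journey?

Departure in UTC: 00:29 + 4:00 = 04:29 on Dec 24.
Arrival in UTC: 05:59 + 3:30 = 09:29 on Dec 25.
Elapsed = 09:29 − 04:29 (+1 day) = 29 hours.

29 hours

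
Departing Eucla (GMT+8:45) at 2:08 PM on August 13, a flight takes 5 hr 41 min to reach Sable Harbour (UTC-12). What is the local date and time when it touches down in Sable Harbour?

11:04 PM on August 12

Convert departure to UTC: 2:08 PM − 8:45 = 5:23 AM UTC on Aug 13.
Add 5 hours and 41 minutes travel time → 11:04 AM UTC.
Sable Harbour is UTC−12:00, so local arrival = 11:04 AM − 12:00 = 11:04 PM on Aug 12.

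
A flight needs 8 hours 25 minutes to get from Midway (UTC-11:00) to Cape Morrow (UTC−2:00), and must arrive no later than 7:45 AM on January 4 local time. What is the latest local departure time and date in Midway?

2:20 PM on Jan 3

Target arrival in UTC: 7:45 AM + 2:00 = 9:45 AM on Jan 4.
Subtract 8 hours 25 minutes → departure 1:20 AM UTC on Jan 4.
Midway is UTC−11:00: 1:20 AM − 11:00 = 2:20 PM on Jan 3.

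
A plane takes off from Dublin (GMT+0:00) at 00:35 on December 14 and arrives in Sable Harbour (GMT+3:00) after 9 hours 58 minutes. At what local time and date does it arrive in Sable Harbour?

Dublin is at UTC+0, so departure is already 00:35 UTC on Dec 14.
Add 9 hours 58 minutes travel time → 10:33 UTC.
Sable Harbour is UTC+3:00, so local arrival = 10:33 + 3:00 = 13:33 on Dec 14.

13:33 on December 14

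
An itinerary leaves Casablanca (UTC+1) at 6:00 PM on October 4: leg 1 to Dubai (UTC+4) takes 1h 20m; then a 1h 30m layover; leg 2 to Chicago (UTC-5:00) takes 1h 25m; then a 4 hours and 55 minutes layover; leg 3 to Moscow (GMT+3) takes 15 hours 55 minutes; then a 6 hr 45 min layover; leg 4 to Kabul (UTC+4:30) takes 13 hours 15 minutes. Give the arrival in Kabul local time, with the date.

6:35 PM on Oct 6

Convert departure to UTC: 6:00 PM − 1:00 = 5:00 PM UTC on Oct 4.
Add 1 hour 20 minutes leg 1 → 6:20 PM UTC.
Add 1 hour and 30 minutes layover in Dubai → 7:50 PM UTC.
Add 1 hour and 25 minutes leg 2 → 9:15 PM UTC.
Add 4 hours 55 minutes layover in Chicago → 2:10 AM UTC (Oct 5).
Add 15 hours and 55 minutes leg 3 → 6:05 PM UTC.
Add 6 hours and 45 minutes layover in Moscow → 12:50 AM UTC (Oct 6).
Add 13 hours and 15 minutes leg 4 → 2:05 PM UTC.
Kabul is UTC+4:30, so local arrival = 2:05 PM + 4:30 = 6:35 PM on Oct 6.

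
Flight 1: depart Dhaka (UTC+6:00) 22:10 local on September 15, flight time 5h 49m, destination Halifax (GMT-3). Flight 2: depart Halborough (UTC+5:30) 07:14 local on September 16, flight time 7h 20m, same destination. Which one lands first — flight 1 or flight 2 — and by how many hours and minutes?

the first, by 11 hours 5 minutes

Flight 1 in UTC: 22:10 − 6:00 = 16:10 on Sep 15.
+5 hours 49 minutes → arrive 21:59 UTC on Sep 15.
Flight 2 in UTC: 07:14 − 5:30 = 01:44 on Sep 16.
+7 hours and 20 minutes → arrive 09:04 UTC on Sep 16.
Flight 1 lands earlier by 11 hours 5 minutes.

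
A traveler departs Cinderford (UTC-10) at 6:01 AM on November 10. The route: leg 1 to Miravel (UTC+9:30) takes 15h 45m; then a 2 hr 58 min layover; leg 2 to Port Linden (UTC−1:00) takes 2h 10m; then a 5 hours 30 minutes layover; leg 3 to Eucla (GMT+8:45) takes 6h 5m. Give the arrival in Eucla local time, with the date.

9:14 AM on November 12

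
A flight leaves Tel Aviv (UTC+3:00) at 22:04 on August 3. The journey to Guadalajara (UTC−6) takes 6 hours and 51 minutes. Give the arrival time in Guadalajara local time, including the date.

Guadalajara is 9:00 behind Tel Aviv.
After 6 hours and 51 minutes it is 04:55 (Aug 4) in Tel Aviv.
Shift by the zone difference: 04:55 − 9:00 = 19:55 on Aug 3 in Guadalajara.

19:55 on Aug 3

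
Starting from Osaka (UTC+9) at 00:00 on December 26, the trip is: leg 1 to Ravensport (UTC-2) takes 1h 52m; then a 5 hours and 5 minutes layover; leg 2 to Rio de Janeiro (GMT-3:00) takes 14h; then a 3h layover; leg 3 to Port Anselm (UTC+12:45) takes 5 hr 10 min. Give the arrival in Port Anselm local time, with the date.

08:52 on December 27

Convert departure to UTC: 00:00 − 9:00 = 15:00 UTC on Dec 25.
Add 1 hour and 52 minutes leg 1 → 16:52 UTC.
Add 5 hours 5 minutes layover in Ravensport → 21:57 UTC.
Add 14 hours leg 2 → 11:57 UTC (Dec 26).
Add 3 hours layover in Rio de Janeiro → 14:57 UTC.
Add 5 hours and 10 minutes leg 3 → 20:07 UTC.
Port Anselm is UTC+12:45, so local arrival = 20:07 + 12:45 = 08:52 on Dec 27.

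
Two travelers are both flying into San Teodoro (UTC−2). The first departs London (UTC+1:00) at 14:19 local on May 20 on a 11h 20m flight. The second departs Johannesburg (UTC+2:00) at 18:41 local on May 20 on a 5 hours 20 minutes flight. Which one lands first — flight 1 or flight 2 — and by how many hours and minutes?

Flight 1 in UTC: 14:19 − 1:00 = 13:19 on May 20.
+11 hours 20 minutes → arrive 00:39 UTC on May 21.
Flight 2 in UTC: 18:41 − 2:00 = 16:41 on May 20.
+5 hours and 20 minutes → arrive 22:01 UTC on May 20.
Flight 2 lands earlier by 2 hours 38 minutes.

the second, by 2 hours 38 minutes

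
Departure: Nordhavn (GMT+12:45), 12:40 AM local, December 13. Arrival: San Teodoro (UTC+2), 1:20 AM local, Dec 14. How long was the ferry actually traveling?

35 hours 25 minutes

San Teodoro is 10:45 behind Nordhavn.
Clock-face elapsed time (ignoring zones) is 24 hours 40 minutes.
Actual elapsed = 24 hours 40 minutes + 10:45 = 35 hours 25 minutes.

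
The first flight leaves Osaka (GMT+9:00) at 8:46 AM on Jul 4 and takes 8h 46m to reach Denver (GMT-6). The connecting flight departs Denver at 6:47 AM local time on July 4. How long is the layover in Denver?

Convert departure to UTC: 8:46 AM − 9:00 = 11:46 PM UTC on Jul 3.
Add 8 hours and 46 minutes flight time → 8:32 AM UTC (Jul 4).
Denver is UTC−6:00, so local arrival = 8:32 AM − 6:00 = 2:32 AM on Jul 4.
Layover = 6:47 AM − 2:32 AM = 4 hours 15 minutes.

4 hours 15 minutes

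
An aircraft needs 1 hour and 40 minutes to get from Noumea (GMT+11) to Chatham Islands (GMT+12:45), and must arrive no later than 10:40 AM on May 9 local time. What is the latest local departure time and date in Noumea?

Target arrival in UTC: 10:40 AM − 12:45 = 9:55 PM on May 8.
Subtract 1 hour and 40 minutes → departure 8:15 PM UTC on May 8.
Noumea is UTC+11:00: 8:15 PM + 11:00 = 7:15 AM on May 9.

7:15 AM on May 9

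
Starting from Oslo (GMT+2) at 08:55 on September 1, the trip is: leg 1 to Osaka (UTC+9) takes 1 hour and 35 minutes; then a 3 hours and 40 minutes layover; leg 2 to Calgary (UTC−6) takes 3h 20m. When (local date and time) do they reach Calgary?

09:30 on Sep 1

Convert departure to UTC: 08:55 − 2:00 = 06:55 UTC on Sep 1.
Add 1 hour 35 minutes leg 1 → 08:30 UTC.
Add 3 hours 40 minutes layover in Osaka → 12:10 UTC.
Add 3 hours and 20 minutes leg 2 → 15:30 UTC.
Calgary is UTC−6:00, so local arrival = 15:30 − 6:00 = 09:30 on Sep 1.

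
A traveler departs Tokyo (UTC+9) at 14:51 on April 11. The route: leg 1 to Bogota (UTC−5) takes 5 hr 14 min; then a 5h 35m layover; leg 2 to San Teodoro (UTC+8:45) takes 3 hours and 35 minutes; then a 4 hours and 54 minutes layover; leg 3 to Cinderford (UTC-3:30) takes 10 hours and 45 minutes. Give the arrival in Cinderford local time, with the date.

Convert departure to UTC: 14:51 − 9:00 = 05:51 UTC on Apr 11.
Add 5 hours 14 minutes leg 1 → 11:05 UTC.
Add 5 hours and 35 minutes layover in Bogota → 16:40 UTC.
Add 3 hours 35 minutes leg 2 → 20:15 UTC.
Add 4 hours 54 minutes layover in San Teodoro → 01:09 UTC (Apr 12).
Add 10 hours 45 minutes leg 3 → 11:54 UTC.
Cinderford is UTC−3:30, so local arrival = 11:54 − 3:30 = 08:24 on Apr 12.

08:24 on April 12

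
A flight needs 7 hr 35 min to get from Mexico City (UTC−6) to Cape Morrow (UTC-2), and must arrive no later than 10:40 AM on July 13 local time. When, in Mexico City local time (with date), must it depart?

Target arrival in UTC: 10:40 AM + 2:00 = 12:40 PM on Jul 13.
Subtract 7 hours 35 minutes → departure 5:05 AM UTC on Jul 13.
Mexico City is UTC−6:00: 5:05 AM − 6:00 = 11:05 PM on Jul 12.

11:05 PM on Jul 12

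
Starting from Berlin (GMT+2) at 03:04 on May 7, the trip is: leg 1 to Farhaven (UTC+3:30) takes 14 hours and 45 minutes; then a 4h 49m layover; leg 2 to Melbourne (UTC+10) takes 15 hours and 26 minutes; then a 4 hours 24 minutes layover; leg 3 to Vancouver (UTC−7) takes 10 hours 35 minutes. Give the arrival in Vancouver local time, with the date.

Convert departure to UTC: 03:04 − 2:00 = 01:04 UTC on May 7.
Add 14 hours and 45 minutes leg 1 → 15:49 UTC.
Add 4 hours 49 minutes layover in Farhaven → 20:38 UTC.
Add 15 hours and 26 minutes leg 2 → 12:04 UTC (May 8).
Add 4 hours 24 minutes layover in Melbourne → 16:28 UTC.
Add 10 hours and 35 minutes leg 3 → 03:03 UTC (May 9).
Vancouver is UTC−7:00, so local arrival = 03:03 − 7:00 = 20:03 on May 8.

20:03 on May 8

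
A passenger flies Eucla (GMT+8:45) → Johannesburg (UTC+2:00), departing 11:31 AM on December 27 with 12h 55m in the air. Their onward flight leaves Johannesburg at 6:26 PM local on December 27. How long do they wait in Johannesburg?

45 minutes

Convert departure to UTC: 11:31 AM − 8:45 = 2:46 AM UTC on Dec 27.
Add 12 hours and 55 minutes flight time → 3:41 PM UTC.
Johannesburg is UTC+2:00, so local arrival = 3:41 PM + 2:00 = 5:41 PM on Dec 27.
Layover = 6:26 PM − 5:41 PM = 45 minutes.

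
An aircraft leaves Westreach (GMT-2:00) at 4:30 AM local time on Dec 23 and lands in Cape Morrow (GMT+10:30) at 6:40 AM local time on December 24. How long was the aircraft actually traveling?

Departure in UTC: 4:30 AM + 2:00 = 6:30 AM on Dec 23.
Arrival in UTC: 6:40 AM − 10:30 = 8:10 PM on Dec 23.
Elapsed = 8:10 PM − 6:30 AM = 13 hours 40 minutes.

13 hours 40 minutes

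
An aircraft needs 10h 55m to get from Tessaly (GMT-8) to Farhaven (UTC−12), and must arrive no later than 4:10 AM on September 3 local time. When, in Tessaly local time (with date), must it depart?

9:15 PM on September 2

Target arrival in UTC: 4:10 AM + 12:00 = 4:10 PM on Sep 3.
Subtract 10 hours 55 minutes → departure 5:15 AM UTC on Sep 3.
Tessaly is UTC−8:00: 5:15 AM − 8:00 = 9:15 PM on Sep 2.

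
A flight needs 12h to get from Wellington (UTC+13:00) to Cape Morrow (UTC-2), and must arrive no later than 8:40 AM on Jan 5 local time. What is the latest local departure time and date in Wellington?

Target arrival in UTC: 8:40 AM + 2:00 = 10:40 AM on Jan 5.
Subtract 12 hours → departure 10:40 PM UTC on Jan 4.
Wellington is UTC+13:00: 10:40 PM + 13:00 = 11:40 AM on Jan 5.

11:40 AM on January 5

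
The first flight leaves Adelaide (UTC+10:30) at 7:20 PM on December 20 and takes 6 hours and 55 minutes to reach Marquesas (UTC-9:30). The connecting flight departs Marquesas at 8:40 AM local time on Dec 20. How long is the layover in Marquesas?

Convert departure to UTC: 7:20 PM − 10:30 = 8:50 AM UTC on Dec 20.
Add 6 hours 55 minutes flight time → 3:45 PM UTC.
Marquesas is UTC−9:30, so local arrival = 3:45 PM − 9:30 = 6:15 AM on Dec 20.
Layover = 8:40 AM − 6:15 AM = 2 hours 25 minutes.

2 hours 25 minutes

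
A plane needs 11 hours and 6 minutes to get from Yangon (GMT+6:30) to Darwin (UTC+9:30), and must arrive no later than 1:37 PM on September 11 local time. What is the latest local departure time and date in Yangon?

11:31 PM on September 10

Target arrival in UTC: 1:37 PM − 9:30 = 4:07 AM on Sep 11.
Subtract 11 hours and 6 minutes → departure 5:01 PM UTC on Sep 10.
Yangon is UTC+6:30: 5:01 PM + 6:30 = 11:31 PM on Sep 10.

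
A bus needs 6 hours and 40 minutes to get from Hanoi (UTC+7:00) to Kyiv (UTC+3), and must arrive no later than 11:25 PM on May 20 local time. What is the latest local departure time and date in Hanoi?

8:45 PM on May 20

Target arrival in UTC: 11:25 PM − 3:00 = 8:25 PM on May 20.
Subtract 6 hours 40 minutes → departure 1:45 PM UTC on May 20.
Hanoi is UTC+7:00: 1:45 PM + 7:00 = 8:45 PM on May 20.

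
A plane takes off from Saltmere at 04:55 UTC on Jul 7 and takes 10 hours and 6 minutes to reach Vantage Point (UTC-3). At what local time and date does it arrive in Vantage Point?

12:01 on July 7

Departure is given in UTC: 04:55 on Jul 7.
Add 10 hours 6 minutes → 15:01 UTC.
Vantage Point is UTC−3:00: 15:01 − 3:00 = 12:01 on Jul 7.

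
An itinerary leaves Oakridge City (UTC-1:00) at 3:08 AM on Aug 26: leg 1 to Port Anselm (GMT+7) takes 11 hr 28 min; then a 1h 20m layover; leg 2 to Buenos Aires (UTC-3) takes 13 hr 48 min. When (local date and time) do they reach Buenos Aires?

Convert departure to UTC: 3:08 AM + 1:00 = 4:08 AM UTC on Aug 26.
Add 11 hours 28 minutes leg 1 → 3:36 PM UTC.
Add 1 hour and 20 minutes layover in Port Anselm → 4:56 PM UTC.
Add 13 hours and 48 minutes leg 2 → 6:44 AM UTC (Aug 27).
Buenos Aires is UTC−3:00, so local arrival = 6:44 AM − 3:00 = 3:44 AM on Aug 27.

3:44 AM on Aug 27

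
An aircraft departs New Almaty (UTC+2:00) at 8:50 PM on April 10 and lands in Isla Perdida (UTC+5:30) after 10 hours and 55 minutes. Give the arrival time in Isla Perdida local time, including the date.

11:15 AM on April 11

Isla Perdida is 3:30 ahead of New Almaty.
After 10 hours and 55 minutes it is 7:45 AM (Apr 11) in New Almaty.
Shift by the zone difference: 7:45 AM + 3:30 = 11:15 AM on Apr 11 in Isla Perdida.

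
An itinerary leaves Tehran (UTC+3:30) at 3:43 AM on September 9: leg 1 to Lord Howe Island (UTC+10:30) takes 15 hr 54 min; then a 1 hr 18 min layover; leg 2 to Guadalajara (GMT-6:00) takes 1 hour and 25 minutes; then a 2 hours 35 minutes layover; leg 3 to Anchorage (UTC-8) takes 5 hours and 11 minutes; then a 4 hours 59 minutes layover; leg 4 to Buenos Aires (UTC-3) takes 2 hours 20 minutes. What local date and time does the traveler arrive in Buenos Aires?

6:55 AM on September 10

Convert departure to UTC: 3:43 AM − 3:30 = 12:13 AM UTC on Sep 9.
Add 15 hours 54 minutes leg 1 → 4:07 PM UTC.
Add 1 hour 18 minutes layover in Lord Howe Island → 5:25 PM UTC.
Add 1 hour 25 minutes leg 2 → 6:50 PM UTC.
Add 2 hours 35 minutes layover in Guadalajara → 9:25 PM UTC.
Add 5 hours and 11 minutes leg 3 → 2:36 AM UTC (Sep 10).
Add 4 hours 59 minutes layover in Anchorage → 7:35 AM UTC.
Add 2 hours and 20 minutes leg 4 → 9:55 AM UTC.
Buenos Aires is UTC−3:00, so local arrival = 9:55 AM − 3:00 = 6:55 AM on Sep 10.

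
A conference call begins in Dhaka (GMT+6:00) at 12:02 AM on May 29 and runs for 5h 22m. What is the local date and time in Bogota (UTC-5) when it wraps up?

6:24 PM on May 28

Bogota is 11:00 behind Dhaka.
After 5 hours and 22 minutes it is 5:24 AM in Dhaka.
Shift by the zone difference: 5:24 AM − 11:00 = 6:24 PM on May 28 in Bogota.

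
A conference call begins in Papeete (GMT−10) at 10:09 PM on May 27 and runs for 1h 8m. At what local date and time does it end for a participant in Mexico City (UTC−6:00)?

3:17 AM on May 28

Mexico City is 4:00 ahead of Papeete.
After 1 hour 8 minutes it is 11:17 PM in Papeete.
Shift by the zone difference: 11:17 PM + 4:00 = 3:17 AM on May 28 in Mexico City.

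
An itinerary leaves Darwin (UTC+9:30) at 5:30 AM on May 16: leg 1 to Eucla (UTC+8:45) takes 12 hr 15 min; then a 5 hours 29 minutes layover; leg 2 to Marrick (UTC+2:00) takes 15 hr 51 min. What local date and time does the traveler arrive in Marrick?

Convert departure to UTC: 5:30 AM − 9:30 = 8:00 PM UTC on May 15.
Add 12 hours and 15 minutes leg 1 → 8:15 AM UTC (May 16).
Add 5 hours and 29 minutes layover in Eucla → 1:44 PM UTC.
Add 15 hours 51 minutes leg 2 → 5:35 AM UTC (May 17).
Marrick is UTC+2:00, so local arrival = 5:35 AM + 2:00 = 7:35 AM on May 17.

7:35 AM on May 17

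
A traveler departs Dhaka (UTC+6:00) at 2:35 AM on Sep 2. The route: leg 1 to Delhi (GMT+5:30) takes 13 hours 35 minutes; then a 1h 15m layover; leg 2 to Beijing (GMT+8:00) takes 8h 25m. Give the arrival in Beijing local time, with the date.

3:50 AM on September 3

Convert departure to UTC: 2:35 AM − 6:00 = 8:35 PM UTC on Sep 1.
Add 13 hours and 35 minutes leg 1 → 10:10 AM UTC (Sep 2).
Add 1 hour 15 minutes layover in Delhi → 11:25 AM UTC.
Add 8 hours and 25 minutes leg 2 → 7:50 PM UTC.
Beijing is UTC+8:00, so local arrival = 7:50 PM + 8:00 = 3:50 AM on Sep 3.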